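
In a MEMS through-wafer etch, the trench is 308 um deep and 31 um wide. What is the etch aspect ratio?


Step 1: AR = depth / width
Step 2: AR = 308 / 31
AR = 9.9


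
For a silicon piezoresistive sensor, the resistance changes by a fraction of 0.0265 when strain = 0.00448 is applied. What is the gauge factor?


Step 1: Identify values.
dR/R = 0.0265, strain = 0.00448
Step 2: GF = (dR/R) / strain = 0.0265 / 0.00448
GF = 5.9


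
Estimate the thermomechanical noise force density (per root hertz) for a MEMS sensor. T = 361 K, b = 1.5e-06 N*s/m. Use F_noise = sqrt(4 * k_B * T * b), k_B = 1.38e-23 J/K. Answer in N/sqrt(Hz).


Step 1: Compute 4 * k_B * T * b
= 4 * 1.38e-23 * 361 * 1.5e-06
= 2.9891e-26 N^2/Hz
Step 2: F_noise = sqrt(2.9891e-26)
F_noise = 1.73e-13 N/sqrt(Hz)


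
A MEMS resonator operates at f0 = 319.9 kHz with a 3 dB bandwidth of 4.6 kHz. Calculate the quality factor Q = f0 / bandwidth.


Step 1: Q = f0 / bandwidth
Step 2: Q = 319.9 / 4.6
Q = 69.5


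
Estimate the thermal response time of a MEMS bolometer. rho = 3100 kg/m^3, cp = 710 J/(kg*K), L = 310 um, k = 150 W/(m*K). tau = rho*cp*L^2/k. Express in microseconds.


Step 1: Convert L to m: L = 310e-6 m
Step 2: L^2 = (310e-6)^2 = 9.61e-08 m^2
Step 3: tau = 3100 * 710 * 9.61e-08 / 150 = 1.41010733e-03 s
Step 4: Convert to microseconds (multiply by 1e6).
tau = 1410.107 us


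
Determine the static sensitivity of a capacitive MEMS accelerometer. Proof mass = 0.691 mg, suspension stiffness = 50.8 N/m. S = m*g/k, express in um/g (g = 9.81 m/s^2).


Step 1: Convert mass: m = 0.691 mg = 6.91e-07 kg
Step 2: S = m * g / k = 6.91e-07 * 9.81 / 50.8
Step 3: S = 1.33e-07 m/g
Step 4: Convert to um/g: S = 0.133 um/g


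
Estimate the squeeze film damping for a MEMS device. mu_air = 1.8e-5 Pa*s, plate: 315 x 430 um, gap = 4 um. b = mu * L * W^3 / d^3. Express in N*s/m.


Step 1: Convert to SI.
L = 315e-6 m, W = 430e-6 m, d = 4e-6 m
Step 2: W^3 = (430e-6)^3 = 7.95e-11 m^3
Step 3: d^3 = (4e-6)^3 = 6.40e-17 m^3
Step 4: b = 1.8e-5 * 315e-6 * 7.95e-11 / 6.40e-17
b = 7.04e-03 N*s/m


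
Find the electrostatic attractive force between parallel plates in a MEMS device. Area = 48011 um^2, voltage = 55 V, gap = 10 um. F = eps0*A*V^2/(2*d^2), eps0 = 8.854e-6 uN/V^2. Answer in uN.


Step 1: Identify parameters.
eps0 = 8.854e-6 uN/V^2, A = 48011 um^2, V = 55 V, d = 10 um
Step 2: Compute V^2 = 55^2 = 3025
Step 3: Compute d^2 = 10^2 = 100
Step 4: F = 0.5 * 8.854e-6 * 48011 * 3025 / 100
F = 6.429 uN


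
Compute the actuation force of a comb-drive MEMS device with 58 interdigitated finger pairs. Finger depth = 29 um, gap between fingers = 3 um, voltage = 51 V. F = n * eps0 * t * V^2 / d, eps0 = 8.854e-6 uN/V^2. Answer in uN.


Step 1: Parameters: n=58, eps0=8.854e-6 uN/V^2, t=29 um, V=51 V, d=3 um
Step 2: V^2 = 2601
Step 3: F = 58 * 8.854e-6 * 29 * 2601 / 3
F = 12.912 uN


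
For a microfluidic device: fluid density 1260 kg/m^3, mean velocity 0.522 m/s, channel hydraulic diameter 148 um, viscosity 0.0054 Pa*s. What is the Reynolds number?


Step 1: Convert Dh to meters: Dh = 148e-6 m
Step 2: Re = rho * v * Dh / mu
Re = 1260 * 0.522 * 148e-6 / 0.0054
Re = 18.026


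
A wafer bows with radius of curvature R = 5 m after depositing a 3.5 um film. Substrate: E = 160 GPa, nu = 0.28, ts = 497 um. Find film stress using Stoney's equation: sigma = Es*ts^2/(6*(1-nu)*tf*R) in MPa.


Step 1: Compute numerator: Es * ts^2 = 160 * 497^2 = 39521440 (GPa*um^2)
Step 2: Compute denominator (R in um): 6*(1-nu)*tf*R = 6*0.72*3.5*5e6 = 75600000.0 (um^2)
Step 3: sigma (GPa) = 39521440 / 75600000.0 = 5.2277e-01 GPa
Step 4: Convert to MPa (x1000): sigma = 522.8 MPa


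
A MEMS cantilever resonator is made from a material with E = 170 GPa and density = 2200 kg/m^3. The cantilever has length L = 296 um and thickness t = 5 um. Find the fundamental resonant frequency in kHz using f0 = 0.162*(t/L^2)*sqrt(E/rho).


Step 1: Convert units to SI.
t_SI = 5e-6 m, L_SI = 296e-6 m
Step 2: Calculate sqrt(E/rho).
sqrt(170e9 / 2200) = 8790.49 m/s
Step 3: Compute f0.
f0 = 0.162 * 5e-6 / (296e-6)^2 * 8790.49 = 81267.1 Hz = 81.27 kHz


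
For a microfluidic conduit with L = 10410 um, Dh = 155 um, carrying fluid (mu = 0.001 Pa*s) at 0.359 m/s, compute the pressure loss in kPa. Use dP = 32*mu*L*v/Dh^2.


Step 1: Convert to SI: L = 10410e-6 m, Dh = 155e-6 m
Step 2: dP = 32 * 0.001 * 10410e-6 * 0.359 / (155e-6)^2
Step 3: dP = 4977.73 Pa
Step 4: Convert to kPa: dP = 4.98 kPa


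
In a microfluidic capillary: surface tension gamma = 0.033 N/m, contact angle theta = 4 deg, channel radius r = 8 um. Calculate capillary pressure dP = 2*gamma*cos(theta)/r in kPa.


Step 1: cos(4 deg) = 0.9976
Step 2: Convert r to m: r = 8e-6 m
Step 3: dP = 2 * 0.033 * 0.9976 / 8e-6 = 8230.2 Pa
Step 4: Convert Pa to kPa (divide by 1000).
dP = 8.23 kPa


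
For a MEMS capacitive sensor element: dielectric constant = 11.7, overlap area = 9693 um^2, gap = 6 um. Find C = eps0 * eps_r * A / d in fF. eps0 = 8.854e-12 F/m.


Step 1: Convert area to m^2: A = 9693e-12 m^2
Step 2: Convert gap to m: d = 6e-6 m
Step 3: C = eps0 * eps_r * A / d
C = 8.854e-12 * 11.7 * 9693e-12 / 6e-6
Step 4: Convert to fF (multiply by 1e15).
C = 167.35 fF


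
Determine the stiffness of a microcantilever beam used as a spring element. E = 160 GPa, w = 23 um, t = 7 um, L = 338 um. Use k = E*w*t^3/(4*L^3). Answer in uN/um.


Step 1: Convert E to consistent units (1 GPa = 1000 uN/um^2).
E = 160 GPa = 160000 uN/um^2
Step 2: Compute t^3 = 7^3 = 343
Step 3: Compute L^3 = 338^3 = 38614472
Step 4: k = 160000 * 23 * 343 / (4 * 38614472)
k = 8.1721 uN/um


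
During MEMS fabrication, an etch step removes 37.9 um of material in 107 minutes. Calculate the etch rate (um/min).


Step 1: Etch rate = depth / time
Step 2: rate = 37.9 / 107
rate = 0.354 um/min


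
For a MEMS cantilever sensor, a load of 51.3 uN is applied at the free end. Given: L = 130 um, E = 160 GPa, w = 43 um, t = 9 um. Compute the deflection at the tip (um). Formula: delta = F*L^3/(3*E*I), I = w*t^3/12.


Step 1: Calculate the second moment of area.
I = w * t^3 / 12 = 43 * 9^3 / 12 = 2612.25 um^4
Step 2: Convert E to consistent units (1 GPa = 1000 uN/um^2).
E = 160 GPa = 160000 uN/um^2
Step 3: Calculate tip deflection.
delta = F * L^3 / (3 * E * I)
delta = 51.3 * 130^3 / (3 * 160000 * 2612.25)
delta = 0.0899 um


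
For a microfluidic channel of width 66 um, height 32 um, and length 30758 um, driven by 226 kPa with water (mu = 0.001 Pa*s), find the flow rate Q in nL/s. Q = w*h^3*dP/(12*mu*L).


Step 1: Convert all dimensions to SI (meters).
w = 66e-6 m, h = 32e-6 m, L = 30758e-6 m, dP = 226e3 Pa
Step 2: Q = w * h^3 * dP / (12 * mu * L)
Q = 66e-6 * (32e-6)^3 * 226e3 / (12 * 0.001 * 30758e-6) = 1.32422862e-09 m^3/s
Step 3: Convert Q from m^3/s to nL/s (1 m^3 = 1e12 nL, so multiply by 1e12).
Q = 1324.229 nL/s


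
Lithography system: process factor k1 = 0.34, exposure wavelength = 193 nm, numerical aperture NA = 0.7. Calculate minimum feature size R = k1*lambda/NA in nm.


Step 1: Identify values: k1 = 0.34, lambda = 193 nm, NA = 0.7
Step 2: R = k1 * lambda / NA
R = 0.34 * 193 / 0.7
R = 93.7 nm


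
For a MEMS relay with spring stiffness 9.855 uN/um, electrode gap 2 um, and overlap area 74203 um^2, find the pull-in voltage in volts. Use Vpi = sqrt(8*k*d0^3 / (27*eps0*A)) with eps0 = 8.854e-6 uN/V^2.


Step 1: Compute numerator: 8 * k * d0^3 = 8 * 9.855 * 2^3 = 630.72
Step 2: Compute denominator: 27 * eps0 * A = 27 * 8.854e-6 * 74203 = 17.738821
Step 3: Vpi = sqrt(630.72 / 17.738821)
Vpi = 5.96 V


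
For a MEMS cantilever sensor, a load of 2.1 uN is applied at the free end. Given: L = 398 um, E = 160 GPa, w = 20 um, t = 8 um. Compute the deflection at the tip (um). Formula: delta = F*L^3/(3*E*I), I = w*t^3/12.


Step 1: Calculate the second moment of area.
I = w * t^3 / 12 = 20 * 8^3 / 12 = 853.3333 um^4
Step 2: Convert E to consistent units (1 GPa = 1000 uN/um^2).
E = 160 GPa = 160000 uN/um^2
Step 3: Calculate tip deflection.
delta = F * L^3 / (3 * E * I)
delta = 2.1 * 398^3 / (3 * 160000 * 853.3333)
delta = 0.3232 um


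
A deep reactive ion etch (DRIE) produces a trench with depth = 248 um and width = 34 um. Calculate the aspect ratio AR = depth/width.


Step 1: AR = depth / width
Step 2: AR = 248 / 34
AR = 7.3


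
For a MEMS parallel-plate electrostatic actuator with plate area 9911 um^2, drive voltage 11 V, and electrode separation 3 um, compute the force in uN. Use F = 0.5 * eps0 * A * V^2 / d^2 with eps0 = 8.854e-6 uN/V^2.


Step 1: Identify parameters.
eps0 = 8.854e-6 uN/V^2, A = 9911 um^2, V = 11 V, d = 3 um
Step 2: Compute V^2 = 11^2 = 121
Step 3: Compute d^2 = 3^2 = 9
Step 4: F = 0.5 * 8.854e-6 * 9911 * 121 / 9
F = 0.59 uN


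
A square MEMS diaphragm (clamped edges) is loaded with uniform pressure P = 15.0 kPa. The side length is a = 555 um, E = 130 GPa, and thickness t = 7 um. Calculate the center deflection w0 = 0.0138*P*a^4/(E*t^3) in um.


Step 1: Convert pressure to compatible units (E is in GPa, so P in GPa).
P = 15.0 kPa = 15.0e-6 GPa
Step 2: Compute numerator: 0.0138 * P * a^4.
a^4 = 555^4 = 94879400625
numerator = 0.0138 * 15.0e-6 * 94879400625 = 1.964e+04
Step 3: Compute denominator: E * t^3 = 130 * 7^3 = 44590
Step 4: w0 = numerator / denominator = 1.964e+04 / 44590 = 0.4405 um


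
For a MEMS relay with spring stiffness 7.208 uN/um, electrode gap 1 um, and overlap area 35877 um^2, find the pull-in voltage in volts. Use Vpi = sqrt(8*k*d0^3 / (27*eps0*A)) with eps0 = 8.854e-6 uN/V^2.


Step 1: Compute numerator: 8 * k * d0^3 = 8 * 7.208 * 1^3 = 57.664
Step 2: Compute denominator: 27 * eps0 * A = 27 * 8.854e-6 * 35877 = 8.576684
Step 3: Vpi = sqrt(57.664 / 8.576684)
Vpi = 2.59 V


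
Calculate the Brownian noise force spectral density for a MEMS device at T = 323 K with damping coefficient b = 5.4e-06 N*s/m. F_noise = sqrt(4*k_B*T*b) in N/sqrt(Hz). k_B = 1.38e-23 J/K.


Step 1: Compute 4 * k_B * T * b
= 4 * 1.38e-23 * 323 * 5.4e-06
= 9.6280e-26 N^2/Hz
Step 2: F_noise = sqrt(9.6280e-26)
F_noise = 3.10e-13 N/sqrt(Hz)


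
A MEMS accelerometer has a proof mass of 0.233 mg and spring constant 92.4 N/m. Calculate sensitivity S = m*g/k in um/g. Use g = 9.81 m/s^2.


Step 1: Convert mass: m = 0.233 mg = 2.33e-07 kg
Step 2: S = m * g / k = 2.33e-07 * 9.81 / 92.4
Step 3: S = 2.47e-08 m/g
Step 4: Convert to um/g: S = 0.025 um/g


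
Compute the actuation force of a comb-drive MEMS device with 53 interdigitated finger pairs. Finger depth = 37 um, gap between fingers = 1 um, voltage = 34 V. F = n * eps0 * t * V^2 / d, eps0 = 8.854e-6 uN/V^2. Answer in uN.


Step 1: Parameters: n=53, eps0=8.854e-6 uN/V^2, t=37 um, V=34 V, d=1 um
Step 2: V^2 = 1156
Step 3: F = 53 * 8.854e-6 * 37 * 1156 / 1
F = 20.071 uN


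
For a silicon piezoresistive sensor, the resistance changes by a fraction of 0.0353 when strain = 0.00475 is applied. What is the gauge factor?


Step 1: Identify values.
dR/R = 0.0353, strain = 0.00475
Step 2: GF = (dR/R) / strain = 0.0353 / 0.00475
GF = 7.4


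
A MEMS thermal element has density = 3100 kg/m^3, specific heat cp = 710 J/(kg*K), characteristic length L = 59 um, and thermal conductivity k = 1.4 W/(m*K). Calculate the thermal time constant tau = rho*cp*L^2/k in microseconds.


Step 1: Convert L to m: L = 59e-6 m
Step 2: L^2 = (59e-6)^2 = 3.481e-09 m^2
Step 3: tau = 3100 * 710 * 3.481e-09 / 1.4 = 5.47262929e-03 s
Step 4: Convert to microseconds (multiply by 1e6).
tau = 5472.629 us


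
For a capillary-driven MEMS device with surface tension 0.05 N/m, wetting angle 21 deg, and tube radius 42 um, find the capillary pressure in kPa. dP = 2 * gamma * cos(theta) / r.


Step 1: cos(21 deg) = 0.9336
Step 2: Convert r to m: r = 42e-6 m
Step 3: dP = 2 * 0.05 * 0.9336 / 42e-6 = 2222.9 Pa
Step 4: Convert Pa to kPa (divide by 1000).
dP = 2.22 kPa


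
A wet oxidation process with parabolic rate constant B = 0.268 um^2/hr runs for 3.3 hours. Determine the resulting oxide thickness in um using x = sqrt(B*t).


Step 1: Compute B*t = 0.268 * 3.3 = 0.8844
Step 2: x = sqrt(0.8844)
x = 0.94 um


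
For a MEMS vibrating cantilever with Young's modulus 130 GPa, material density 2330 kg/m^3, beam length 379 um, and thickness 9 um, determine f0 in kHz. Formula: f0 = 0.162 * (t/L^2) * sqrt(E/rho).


Step 1: Convert units to SI.
t_SI = 9e-6 m, L_SI = 379e-6 m
Step 2: Calculate sqrt(E/rho).
sqrt(130e9 / 2330) = 7469.54 m/s
Step 3: Compute f0.
f0 = 0.162 * 9e-6 / (379e-6)^2 * 7469.54 = 75818.1 Hz = 75.82 kHz


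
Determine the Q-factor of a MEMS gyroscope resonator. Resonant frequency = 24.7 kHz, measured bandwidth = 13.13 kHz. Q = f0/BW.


Step 1: Q = f0 / bandwidth
Step 2: Q = 24.7 / 13.13
Q = 1.9


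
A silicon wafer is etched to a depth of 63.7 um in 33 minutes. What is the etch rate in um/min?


Step 1: Etch rate = depth / time
Step 2: rate = 63.7 / 33
rate = 1.93 um/min


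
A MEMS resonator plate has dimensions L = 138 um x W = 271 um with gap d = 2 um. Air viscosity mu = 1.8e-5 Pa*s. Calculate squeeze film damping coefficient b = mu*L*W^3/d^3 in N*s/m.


Step 1: Convert to SI.
L = 138e-6 m, W = 271e-6 m, d = 2e-6 m
Step 2: W^3 = (271e-6)^3 = 1.99e-11 m^3
Step 3: d^3 = (2e-6)^3 = 8.00e-18 m^3
Step 4: b = 1.8e-5 * 138e-6 * 1.99e-11 / 8.00e-18
b = 6.18e-03 N*s/m


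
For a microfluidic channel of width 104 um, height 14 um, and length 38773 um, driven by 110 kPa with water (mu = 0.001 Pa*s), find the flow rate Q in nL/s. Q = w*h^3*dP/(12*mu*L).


Step 1: Convert all dimensions to SI (meters).
w = 104e-6 m, h = 14e-6 m, L = 38773e-6 m, dP = 110e3 Pa
Step 2: Q = w * h^3 * dP / (12 * mu * L)
Q = 104e-6 * (14e-6)^3 * 110e3 / (12 * 0.001 * 38773e-6) = 6.746826e-11 m^3/s
Step 3: Convert Q from m^3/s to nL/s (1 m^3 = 1e12 nL, so multiply by 1e12).
Q = 67.468 nL/s


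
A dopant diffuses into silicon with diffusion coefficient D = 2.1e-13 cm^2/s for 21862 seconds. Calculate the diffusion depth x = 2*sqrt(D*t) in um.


Step 1: Compute D*t = 2.1e-13 * 21862 = 4.59102e-09 cm^2
Step 2: sqrt(D*t) = 6.77571e-05 cm
Step 3: x = 2 * 6.77571e-05 cm = 1.355142e-04 cm
Step 4: Convert to um (1 cm = 1e4 um): x = 1.355 um


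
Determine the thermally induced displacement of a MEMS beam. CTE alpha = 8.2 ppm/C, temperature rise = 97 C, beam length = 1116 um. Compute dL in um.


Step 1: Convert CTE: alpha = 8.2 ppm/C = 8.2e-6 /C
Step 2: dL = 8.2e-6 * 97 * 1116
dL = 0.8877 um


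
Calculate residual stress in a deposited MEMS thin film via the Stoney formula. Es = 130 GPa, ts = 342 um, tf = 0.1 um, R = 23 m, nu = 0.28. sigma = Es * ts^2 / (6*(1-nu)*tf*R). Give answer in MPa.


Step 1: Compute numerator: Es * ts^2 = 130 * 342^2 = 15205320 (GPa*um^2)
Step 2: Compute denominator (R in um): 6*(1-nu)*tf*R = 6*0.72*0.1*23e6 = 9936000.0 (um^2)
Step 3: sigma (GPa) = 15205320 / 9936000.0 = 1.530326e+00 GPa
Step 4: Convert to MPa (x1000): sigma = 1530.3 MPa


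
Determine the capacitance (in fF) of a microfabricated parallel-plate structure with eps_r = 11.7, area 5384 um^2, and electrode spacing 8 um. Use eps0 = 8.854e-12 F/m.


Step 1: Convert area to m^2: A = 5384e-12 m^2
Step 2: Convert gap to m: d = 8e-6 m
Step 3: C = eps0 * eps_r * A / d
C = 8.854e-12 * 11.7 * 5384e-12 / 8e-6
Step 4: Convert to fF (multiply by 1e15).
C = 69.72 fF


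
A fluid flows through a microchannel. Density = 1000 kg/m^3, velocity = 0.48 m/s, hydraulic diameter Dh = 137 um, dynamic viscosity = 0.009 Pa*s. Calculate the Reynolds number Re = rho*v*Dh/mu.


Step 1: Convert Dh to meters: Dh = 137e-6 m
Step 2: Re = rho * v * Dh / mu
Re = 1000 * 0.48 * 137e-6 / 0.009
Re = 7.307


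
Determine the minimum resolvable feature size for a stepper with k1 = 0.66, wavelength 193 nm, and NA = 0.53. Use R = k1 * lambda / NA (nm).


Step 1: Identify values: k1 = 0.66, lambda = 193 nm, NA = 0.53
Step 2: R = k1 * lambda / NA
R = 0.66 * 193 / 0.53
R = 240.3 nm


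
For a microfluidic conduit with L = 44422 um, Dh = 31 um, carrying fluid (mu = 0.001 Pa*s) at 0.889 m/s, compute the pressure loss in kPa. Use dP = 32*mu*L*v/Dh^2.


Step 1: Convert to SI: L = 44422e-6 m, Dh = 31e-6 m
Step 2: dP = 32 * 0.001 * 44422e-6 * 0.889 / (31e-6)^2
Step 3: dP = 1315002.14 Pa
Step 4: Convert to kPa: dP = 1315.0 kPa


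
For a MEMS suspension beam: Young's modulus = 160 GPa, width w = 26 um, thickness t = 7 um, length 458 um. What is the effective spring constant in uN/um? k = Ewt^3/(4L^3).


Step 1: Convert E to consistent units (1 GPa = 1000 uN/um^2).
E = 160 GPa = 160000 uN/um^2
Step 2: Compute t^3 = 7^3 = 343
Step 3: Compute L^3 = 458^3 = 96071912
Step 4: k = 160000 * 26 * 343 / (4 * 96071912)
k = 3.7131 uN/um


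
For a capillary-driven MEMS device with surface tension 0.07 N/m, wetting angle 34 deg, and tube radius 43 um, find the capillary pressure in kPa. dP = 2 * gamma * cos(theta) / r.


Step 1: cos(34 deg) = 0.829
Step 2: Convert r to m: r = 43e-6 m
Step 3: dP = 2 * 0.07 * 0.829 / 43e-6 = 2699.1 Pa
Step 4: Convert Pa to kPa (divide by 1000).
dP = 2.7 kPa


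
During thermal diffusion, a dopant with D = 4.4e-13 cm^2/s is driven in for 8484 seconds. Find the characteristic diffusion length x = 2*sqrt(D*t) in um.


Step 1: Compute D*t = 4.4e-13 * 8484 = 3.73296e-09 cm^2
Step 2: sqrt(D*t) = 6.1098e-05 cm
Step 3: x = 2 * 6.1098e-05 cm = 1.22196e-04 cm
Step 4: Convert to um (1 cm = 1e4 um): x = 1.222 um


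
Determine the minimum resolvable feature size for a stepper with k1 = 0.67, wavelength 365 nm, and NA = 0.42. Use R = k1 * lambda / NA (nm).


Step 1: Identify values: k1 = 0.67, lambda = 365 nm, NA = 0.42
Step 2: R = k1 * lambda / NA
R = 0.67 * 365 / 0.42
R = 582.3 nm


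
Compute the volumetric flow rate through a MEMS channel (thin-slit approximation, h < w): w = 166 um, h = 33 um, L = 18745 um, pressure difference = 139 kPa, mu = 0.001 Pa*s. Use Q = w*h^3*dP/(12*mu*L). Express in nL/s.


Step 1: Convert all dimensions to SI (meters).
w = 166e-6 m, h = 33e-6 m, L = 18745e-6 m, dP = 139e3 Pa
Step 2: Q = w * h^3 * dP / (12 * mu * L)
Q = 166e-6 * (33e-6)^3 * 139e3 / (12 * 0.001 * 18745e-6) = 3.68636231e-09 m^3/s
Step 3: Convert Q from m^3/s to nL/s (1 m^3 = 1e12 nL, so multiply by 1e12).
Q = 3686.362 nL/s


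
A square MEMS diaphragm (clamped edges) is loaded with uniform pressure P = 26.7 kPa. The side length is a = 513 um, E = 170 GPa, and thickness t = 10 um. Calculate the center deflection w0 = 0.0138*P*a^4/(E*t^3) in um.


Step 1: Convert pressure to compatible units (E is in GPa, so P in GPa).
P = 26.7 kPa = 26.7e-6 GPa
Step 2: Compute numerator: 0.0138 * P * a^4.
a^4 = 513^4 = 69257922561
numerator = 0.0138 * 26.7e-6 * 69257922561 = 2.55188e+04
Step 3: Compute denominator: E * t^3 = 170 * 10^3 = 170000
Step 4: w0 = numerator / denominator = 2.55188e+04 / 170000 = 0.1501 um


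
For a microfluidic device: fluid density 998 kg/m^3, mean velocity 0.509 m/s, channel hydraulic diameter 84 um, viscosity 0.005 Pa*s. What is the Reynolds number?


Step 1: Convert Dh to meters: Dh = 84e-6 m
Step 2: Re = rho * v * Dh / mu
Re = 998 * 0.509 * 84e-6 / 0.005
Re = 8.534


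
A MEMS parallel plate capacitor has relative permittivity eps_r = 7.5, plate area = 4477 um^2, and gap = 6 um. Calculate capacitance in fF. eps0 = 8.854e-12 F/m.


Step 1: Convert area to m^2: A = 4477e-12 m^2
Step 2: Convert gap to m: d = 6e-6 m
Step 3: C = eps0 * eps_r * A / d
C = 8.854e-12 * 7.5 * 4477e-12 / 6e-6
Step 4: Convert to fF (multiply by 1e15).
C = 49.55 fF


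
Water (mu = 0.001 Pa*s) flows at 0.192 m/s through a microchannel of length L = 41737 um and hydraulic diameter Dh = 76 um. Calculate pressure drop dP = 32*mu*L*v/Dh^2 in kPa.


Step 1: Convert to SI: L = 41737e-6 m, Dh = 76e-6 m
Step 2: dP = 32 * 0.001 * 41737e-6 * 0.192 / (76e-6)^2
Step 3: dP = 44396.14 Pa
Step 4: Convert to kPa: dP = 44.4 kPa


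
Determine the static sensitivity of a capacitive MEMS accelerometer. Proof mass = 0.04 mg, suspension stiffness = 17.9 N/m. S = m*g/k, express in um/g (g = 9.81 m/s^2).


Step 1: Convert mass: m = 0.04 mg = 4.00e-08 kg
Step 2: S = m * g / k = 4.00e-08 * 9.81 / 17.9
Step 3: S = 2.19e-08 m/g
Step 4: Convert to um/g: S = 0.022 um/g


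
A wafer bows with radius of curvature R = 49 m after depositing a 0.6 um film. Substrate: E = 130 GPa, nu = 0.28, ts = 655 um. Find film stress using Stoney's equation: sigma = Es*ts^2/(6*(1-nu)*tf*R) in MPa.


Step 1: Compute numerator: Es * ts^2 = 130 * 655^2 = 55773250 (GPa*um^2)
Step 2: Compute denominator (R in um): 6*(1-nu)*tf*R = 6*0.72*0.6*49e6 = 127008000.0 (um^2)
Step 3: sigma (GPa) = 55773250 / 127008000.0 = 4.39132e-01 GPa
Step 4: Convert to MPa (x1000): sigma = 439.1 MPa


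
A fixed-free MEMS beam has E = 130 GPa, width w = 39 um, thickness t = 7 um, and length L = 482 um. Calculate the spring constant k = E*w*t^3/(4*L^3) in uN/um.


Step 1: Convert E to consistent units (1 GPa = 1000 uN/um^2).
E = 130 GPa = 130000 uN/um^2
Step 2: Compute t^3 = 7^3 = 343
Step 3: Compute L^3 = 482^3 = 111980168
Step 4: k = 130000 * 39 * 343 / (4 * 111980168)
k = 3.8824 uN/um


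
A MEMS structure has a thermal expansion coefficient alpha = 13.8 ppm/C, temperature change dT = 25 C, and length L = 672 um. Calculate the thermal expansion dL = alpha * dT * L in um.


Step 1: Convert CTE: alpha = 13.8 ppm/C = 13.8e-6 /C
Step 2: dL = 13.8e-6 * 25 * 672
dL = 0.2318 um


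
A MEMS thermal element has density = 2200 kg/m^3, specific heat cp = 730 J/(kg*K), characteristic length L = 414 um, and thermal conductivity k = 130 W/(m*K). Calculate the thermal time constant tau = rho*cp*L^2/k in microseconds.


Step 1: Convert L to m: L = 414e-6 m
Step 2: L^2 = (414e-6)^2 = 1.71396e-07 m^2
Step 3: tau = 2200 * 730 * 1.71396e-07 / 130 = 2.1174e-03 s
Step 4: Convert to microseconds (multiply by 1e6).
tau = 2117.4 us


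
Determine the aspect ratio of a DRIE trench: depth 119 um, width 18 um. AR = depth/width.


Step 1: AR = depth / width
Step 2: AR = 119 / 18
AR = 6.6


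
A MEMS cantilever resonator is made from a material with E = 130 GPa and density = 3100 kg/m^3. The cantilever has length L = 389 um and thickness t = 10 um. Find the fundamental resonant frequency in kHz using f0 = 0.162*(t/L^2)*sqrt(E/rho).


Step 1: Convert units to SI.
t_SI = 10e-6 m, L_SI = 389e-6 m
Step 2: Calculate sqrt(E/rho).
sqrt(130e9 / 3100) = 6475.76 m/s
Step 3: Compute f0.
f0 = 0.162 * 10e-6 / (389e-6)^2 * 6475.76 = 69327.7 Hz = 69.33 kHz


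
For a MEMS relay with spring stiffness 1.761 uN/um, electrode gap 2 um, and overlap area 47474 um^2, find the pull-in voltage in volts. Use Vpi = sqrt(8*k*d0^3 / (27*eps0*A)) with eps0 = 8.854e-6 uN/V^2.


Step 1: Compute numerator: 8 * k * d0^3 = 8 * 1.761 * 2^3 = 112.704
Step 2: Compute denominator: 27 * eps0 * A = 27 * 8.854e-6 * 47474 = 11.349039
Step 3: Vpi = sqrt(112.704 / 11.349039)
Vpi = 3.15 V


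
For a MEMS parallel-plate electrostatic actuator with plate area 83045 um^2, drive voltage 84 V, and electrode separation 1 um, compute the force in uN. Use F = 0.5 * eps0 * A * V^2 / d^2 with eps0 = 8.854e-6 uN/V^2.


Step 1: Identify parameters.
eps0 = 8.854e-6 uN/V^2, A = 83045 um^2, V = 84 V, d = 1 um
Step 2: Compute V^2 = 84^2 = 7056
Step 3: Compute d^2 = 1^2 = 1
Step 4: F = 0.5 * 8.854e-6 * 83045 * 7056 / 1
F = 2594.069 uN


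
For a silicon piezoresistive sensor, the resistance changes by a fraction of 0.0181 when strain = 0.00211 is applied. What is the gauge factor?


Step 1: Identify values.
dR/R = 0.0181, strain = 0.00211
Step 2: GF = (dR/R) / strain = 0.0181 / 0.00211
GF = 8.6


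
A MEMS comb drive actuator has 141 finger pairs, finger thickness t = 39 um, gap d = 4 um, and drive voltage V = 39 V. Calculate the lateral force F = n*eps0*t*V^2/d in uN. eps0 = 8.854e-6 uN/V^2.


Step 1: Parameters: n=141, eps0=8.854e-6 uN/V^2, t=39 um, V=39 V, d=4 um
Step 2: V^2 = 1521
Step 3: F = 141 * 8.854e-6 * 39 * 1521 / 4
F = 18.514 uN


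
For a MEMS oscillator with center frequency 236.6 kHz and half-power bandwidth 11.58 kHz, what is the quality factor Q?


Step 1: Q = f0 / bandwidth
Step 2: Q = 236.6 / 11.58
Q = 20.4


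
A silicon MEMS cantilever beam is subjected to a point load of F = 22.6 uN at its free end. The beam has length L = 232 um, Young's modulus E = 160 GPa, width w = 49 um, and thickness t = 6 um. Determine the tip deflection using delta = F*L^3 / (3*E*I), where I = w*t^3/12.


Step 1: Calculate the second moment of area.
I = w * t^3 / 12 = 49 * 6^3 / 12 = 882.0 um^4
Step 2: Convert E to consistent units (1 GPa = 1000 uN/um^2).
E = 160 GPa = 160000 uN/um^2
Step 3: Calculate tip deflection.
delta = F * L^3 / (3 * E * I)
delta = 22.6 * 232^3 / (3 * 160000 * 882.0)
delta = 0.6666 um


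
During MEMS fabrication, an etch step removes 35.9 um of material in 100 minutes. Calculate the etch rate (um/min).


Step 1: Etch rate = depth / time
Step 2: rate = 35.9 / 100
rate = 0.359 um/min


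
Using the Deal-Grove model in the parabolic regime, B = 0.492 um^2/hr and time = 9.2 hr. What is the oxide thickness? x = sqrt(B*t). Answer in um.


Step 1: Compute B*t = 0.492 * 9.2 = 4.5264
Step 2: x = sqrt(4.5264)
x = 2.128 um


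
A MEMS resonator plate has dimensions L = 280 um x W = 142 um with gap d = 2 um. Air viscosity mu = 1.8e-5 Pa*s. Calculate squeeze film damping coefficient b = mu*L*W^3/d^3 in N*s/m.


Step 1: Convert to SI.
L = 280e-6 m, W = 142e-6 m, d = 2e-6 m
Step 2: W^3 = (142e-6)^3 = 2.86e-12 m^3
Step 3: d^3 = (2e-6)^3 = 8.00e-18 m^3
Step 4: b = 1.8e-5 * 280e-6 * 2.86e-12 / 8.00e-18
b = 1.80e-03 N*s/m


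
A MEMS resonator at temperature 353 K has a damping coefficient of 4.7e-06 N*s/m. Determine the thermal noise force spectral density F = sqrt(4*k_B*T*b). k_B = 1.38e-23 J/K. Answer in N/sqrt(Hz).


Step 1: Compute 4 * k_B * T * b
= 4 * 1.38e-23 * 353 * 4.7e-06
= 9.1582e-26 N^2/Hz
Step 2: F_noise = sqrt(9.1582e-26)
F_noise = 3.03e-13 N/sqrt(Hz)


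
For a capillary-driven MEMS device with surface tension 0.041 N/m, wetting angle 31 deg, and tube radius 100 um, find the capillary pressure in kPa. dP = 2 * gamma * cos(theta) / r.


Step 1: cos(31 deg) = 0.8572
Step 2: Convert r to m: r = 100e-6 m
Step 3: dP = 2 * 0.041 * 0.8572 / 100e-6 = 702.9 Pa
Step 4: Convert Pa to kPa (divide by 1000).
dP = 0.7 kPa


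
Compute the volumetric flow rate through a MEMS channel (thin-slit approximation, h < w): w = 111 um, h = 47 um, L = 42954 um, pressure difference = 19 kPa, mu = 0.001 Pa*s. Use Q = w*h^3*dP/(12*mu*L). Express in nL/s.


Step 1: Convert all dimensions to SI (meters).
w = 111e-6 m, h = 47e-6 m, L = 42954e-6 m, dP = 19e3 Pa
Step 2: Q = w * h^3 * dP / (12 * mu * L)
Q = 111e-6 * (47e-6)^3 * 19e3 / (12 * 0.001 * 42954e-6) = 4.2480077e-10 m^3/s
Step 3: Convert Q from m^3/s to nL/s (1 m^3 = 1e12 nL, so multiply by 1e12).
Q = 424.801 nL/s


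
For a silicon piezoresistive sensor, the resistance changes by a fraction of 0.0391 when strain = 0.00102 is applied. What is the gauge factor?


Step 1: Identify values.
dR/R = 0.0391, strain = 0.00102
Step 2: GF = (dR/R) / strain = 0.0391 / 0.00102
GF = 38.3


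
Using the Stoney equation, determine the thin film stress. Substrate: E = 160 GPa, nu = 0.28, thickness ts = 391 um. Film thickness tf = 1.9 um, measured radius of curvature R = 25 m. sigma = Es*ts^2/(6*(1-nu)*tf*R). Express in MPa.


Step 1: Compute numerator: Es * ts^2 = 160 * 391^2 = 24460960 (GPa*um^2)
Step 2: Compute denominator (R in um): 6*(1-nu)*tf*R = 6*0.72*1.9*25e6 = 205200000.0 (um^2)
Step 3: sigma (GPa) = 24460960 / 205200000.0 = 1.19205e-01 GPa
Step 4: Convert to MPa (x1000): sigma = 119.2 MPa


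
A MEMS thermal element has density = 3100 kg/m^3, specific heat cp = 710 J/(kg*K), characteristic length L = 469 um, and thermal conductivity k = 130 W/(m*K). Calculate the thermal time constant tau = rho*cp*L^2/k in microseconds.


Step 1: Convert L to m: L = 469e-6 m
Step 2: L^2 = (469e-6)^2 = 2.19961e-07 m^2
Step 3: tau = 3100 * 710 * 2.19961e-07 / 130 = 3.72410893e-03 s
Step 4: Convert to microseconds (multiply by 1e6).
tau = 3724.109 us


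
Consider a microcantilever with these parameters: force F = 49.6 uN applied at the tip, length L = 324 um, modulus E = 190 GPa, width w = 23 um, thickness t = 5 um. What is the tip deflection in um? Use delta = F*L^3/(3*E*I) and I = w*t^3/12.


Step 1: Calculate the second moment of area.
I = w * t^3 / 12 = 23 * 5^3 / 12 = 239.5833 um^4
Step 2: Convert E to consistent units (1 GPa = 1000 uN/um^2).
E = 190 GPa = 190000 uN/um^2
Step 3: Calculate tip deflection.
delta = F * L^3 / (3 * E * I)
delta = 49.6 * 324^3 / (3 * 190000 * 239.5833)
delta = 12.3534 um


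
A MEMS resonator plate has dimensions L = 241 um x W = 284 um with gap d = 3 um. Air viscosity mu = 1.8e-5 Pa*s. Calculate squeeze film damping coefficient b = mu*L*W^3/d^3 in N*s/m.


Step 1: Convert to SI.
L = 241e-6 m, W = 284e-6 m, d = 3e-6 m
Step 2: W^3 = (284e-6)^3 = 2.29e-11 m^3
Step 3: d^3 = (3e-6)^3 = 2.70e-17 m^3
Step 4: b = 1.8e-5 * 241e-6 * 2.29e-11 / 2.70e-17
b = 3.68e-03 N*s/m


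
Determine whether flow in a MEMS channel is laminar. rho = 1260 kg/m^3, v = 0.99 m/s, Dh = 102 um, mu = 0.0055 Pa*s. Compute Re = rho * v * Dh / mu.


Step 1: Convert Dh to meters: Dh = 102e-6 m
Step 2: Re = rho * v * Dh / mu
Re = 1260 * 0.99 * 102e-6 / 0.0055
Re = 23.134
Since Re = 23.134 is below ~2300, the flow is laminar.


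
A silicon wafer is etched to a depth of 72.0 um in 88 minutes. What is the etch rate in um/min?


Step 1: Etch rate = depth / time
Step 2: rate = 72.0 / 88
rate = 0.818 um/min


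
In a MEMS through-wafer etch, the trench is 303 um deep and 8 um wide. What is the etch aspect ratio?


Step 1: AR = depth / width
Step 2: AR = 303 / 8
AR = 37.9


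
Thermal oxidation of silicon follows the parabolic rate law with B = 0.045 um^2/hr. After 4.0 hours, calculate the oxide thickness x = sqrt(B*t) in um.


Step 1: Compute B*t = 0.045 * 4.0 = 0.18
Step 2: x = sqrt(0.18)
x = 0.424 um


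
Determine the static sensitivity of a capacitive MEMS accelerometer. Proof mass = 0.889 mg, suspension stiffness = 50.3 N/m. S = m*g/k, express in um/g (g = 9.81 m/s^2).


Step 1: Convert mass: m = 0.889 mg = 8.89e-07 kg
Step 2: S = m * g / k = 8.89e-07 * 9.81 / 50.3
Step 3: S = 1.73e-07 m/g
Step 4: Convert to um/g: S = 0.173 um/g


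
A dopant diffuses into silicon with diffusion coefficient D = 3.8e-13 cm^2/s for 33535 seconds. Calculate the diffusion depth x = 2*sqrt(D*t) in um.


Step 1: Compute D*t = 3.8e-13 * 33535 = 1.27433e-08 cm^2
Step 2: sqrt(D*t) = 1.12886e-04 cm
Step 3: x = 2 * 1.12886e-04 cm = 2.25772e-04 cm
Step 4: Convert to um (1 cm = 1e4 um): x = 2.258 um


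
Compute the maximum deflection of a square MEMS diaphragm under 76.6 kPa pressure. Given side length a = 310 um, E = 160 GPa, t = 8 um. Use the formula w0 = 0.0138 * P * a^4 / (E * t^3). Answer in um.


Step 1: Convert pressure to compatible units (E is in GPa, so P in GPa).
P = 76.6 kPa = 76.6e-6 GPa
Step 2: Compute numerator: 0.0138 * P * a^4.
a^4 = 310^4 = 9235210000
numerator = 0.0138 * 76.6e-6 * 9235210000 = 9.76236e+03
Step 3: Compute denominator: E * t^3 = 160 * 8^3 = 81920
Step 4: w0 = numerator / denominator = 9.76236e+03 / 81920 = 0.1192 um


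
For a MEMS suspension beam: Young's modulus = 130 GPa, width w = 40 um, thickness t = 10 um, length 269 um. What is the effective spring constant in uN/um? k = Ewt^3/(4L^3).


Step 1: Convert E to consistent units (1 GPa = 1000 uN/um^2).
E = 130 GPa = 130000 uN/um^2
Step 2: Compute t^3 = 10^3 = 1000
Step 3: Compute L^3 = 269^3 = 19465109
Step 4: k = 130000 * 40 * 1000 / (4 * 19465109)
k = 66.7862 uN/um


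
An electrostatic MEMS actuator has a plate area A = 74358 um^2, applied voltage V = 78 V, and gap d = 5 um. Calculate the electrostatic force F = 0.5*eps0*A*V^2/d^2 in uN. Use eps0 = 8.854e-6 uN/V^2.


Step 1: Identify parameters.
eps0 = 8.854e-6 uN/V^2, A = 74358 um^2, V = 78 V, d = 5 um
Step 2: Compute V^2 = 78^2 = 6084
Step 3: Compute d^2 = 5^2 = 25
Step 4: F = 0.5 * 8.854e-6 * 74358 * 6084 / 25
F = 80.11 uN


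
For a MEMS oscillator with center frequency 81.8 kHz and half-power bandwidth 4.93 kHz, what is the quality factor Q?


Step 1: Q = f0 / bandwidth
Step 2: Q = 81.8 / 4.93
Q = 16.6


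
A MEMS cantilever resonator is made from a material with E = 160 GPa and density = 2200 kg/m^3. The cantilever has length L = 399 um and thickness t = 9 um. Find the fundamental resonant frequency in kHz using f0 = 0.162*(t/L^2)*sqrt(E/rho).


Step 1: Convert units to SI.
t_SI = 9e-6 m, L_SI = 399e-6 m
Step 2: Calculate sqrt(E/rho).
sqrt(160e9 / 2200) = 8528.03 m/s
Step 3: Compute f0.
f0 = 0.162 * 9e-6 / (399e-6)^2 * 8528.03 = 78101.7 Hz = 78.1 kHz


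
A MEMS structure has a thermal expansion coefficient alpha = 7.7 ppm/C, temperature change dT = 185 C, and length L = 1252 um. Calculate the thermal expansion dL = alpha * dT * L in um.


Step 1: Convert CTE: alpha = 7.7 ppm/C = 7.7e-6 /C
Step 2: dL = 7.7e-6 * 185 * 1252
dL = 1.7835 um


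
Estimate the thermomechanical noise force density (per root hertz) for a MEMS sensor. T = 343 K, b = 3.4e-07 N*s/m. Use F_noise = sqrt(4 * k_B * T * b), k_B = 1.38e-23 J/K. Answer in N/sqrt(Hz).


Step 1: Compute 4 * k_B * T * b
= 4 * 1.38e-23 * 343 * 3.4e-07
= 6.4374e-27 N^2/Hz
Step 2: F_noise = sqrt(6.4374e-27)
F_noise = 8.02e-14 N/sqrt(Hz)


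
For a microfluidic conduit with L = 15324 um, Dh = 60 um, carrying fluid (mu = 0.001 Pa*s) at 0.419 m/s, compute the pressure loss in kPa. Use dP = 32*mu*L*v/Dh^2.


Step 1: Convert to SI: L = 15324e-6 m, Dh = 60e-6 m
Step 2: dP = 32 * 0.001 * 15324e-6 * 0.419 / (60e-6)^2
Step 3: dP = 57073.39 Pa
Step 4: Convert to kPa: dP = 57.07 kPa


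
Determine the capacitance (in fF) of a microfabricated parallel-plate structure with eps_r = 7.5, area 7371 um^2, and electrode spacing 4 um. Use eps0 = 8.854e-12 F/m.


Step 1: Convert area to m^2: A = 7371e-12 m^2
Step 2: Convert gap to m: d = 4e-6 m
Step 3: C = eps0 * eps_r * A / d
C = 8.854e-12 * 7.5 * 7371e-12 / 4e-6
Step 4: Convert to fF (multiply by 1e15).
C = 122.37 fF


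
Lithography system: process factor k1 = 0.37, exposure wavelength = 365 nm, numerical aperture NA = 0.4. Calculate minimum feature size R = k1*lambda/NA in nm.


Step 1: Identify values: k1 = 0.37, lambda = 365 nm, NA = 0.4
Step 2: R = k1 * lambda / NA
R = 0.37 * 365 / 0.4
R = 337.6 nm


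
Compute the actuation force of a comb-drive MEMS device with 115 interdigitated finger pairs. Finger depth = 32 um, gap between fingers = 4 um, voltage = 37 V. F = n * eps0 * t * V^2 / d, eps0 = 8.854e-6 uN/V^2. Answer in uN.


Step 1: Parameters: n=115, eps0=8.854e-6 uN/V^2, t=32 um, V=37 V, d=4 um
Step 2: V^2 = 1369
Step 3: F = 115 * 8.854e-6 * 32 * 1369 / 4
F = 11.151 uN


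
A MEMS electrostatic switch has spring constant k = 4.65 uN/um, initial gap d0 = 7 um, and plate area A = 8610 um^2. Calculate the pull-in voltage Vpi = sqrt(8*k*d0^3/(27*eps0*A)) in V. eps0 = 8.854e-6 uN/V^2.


Step 1: Compute numerator: 8 * k * d0^3 = 8 * 4.65 * 7^3 = 12759.6
Step 2: Compute denominator: 27 * eps0 * A = 27 * 8.854e-6 * 8610 = 2.058289
Step 3: Vpi = sqrt(12759.6 / 2.058289)
Vpi = 78.73 V


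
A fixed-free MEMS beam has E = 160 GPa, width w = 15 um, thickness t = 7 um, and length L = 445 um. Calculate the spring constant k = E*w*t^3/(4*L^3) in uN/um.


Step 1: Convert E to consistent units (1 GPa = 1000 uN/um^2).
E = 160 GPa = 160000 uN/um^2
Step 2: Compute t^3 = 7^3 = 343
Step 3: Compute L^3 = 445^3 = 88121125
Step 4: k = 160000 * 15 * 343 / (4 * 88121125)
k = 2.3354 uN/um


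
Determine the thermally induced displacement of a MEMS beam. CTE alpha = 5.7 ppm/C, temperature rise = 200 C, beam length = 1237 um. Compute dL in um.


Step 1: Convert CTE: alpha = 5.7 ppm/C = 5.7e-6 /C
Step 2: dL = 5.7e-6 * 200 * 1237
dL = 1.4102 um


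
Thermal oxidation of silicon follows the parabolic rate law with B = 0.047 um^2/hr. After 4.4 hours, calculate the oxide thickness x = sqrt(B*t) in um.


Step 1: Compute B*t = 0.047 * 4.4 = 0.2068
Step 2: x = sqrt(0.2068)
x = 0.455 um


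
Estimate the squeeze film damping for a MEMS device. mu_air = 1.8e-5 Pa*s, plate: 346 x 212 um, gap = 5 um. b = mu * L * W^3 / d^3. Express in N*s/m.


Step 1: Convert to SI.
L = 346e-6 m, W = 212e-6 m, d = 5e-6 m
Step 2: W^3 = (212e-6)^3 = 9.53e-12 m^3
Step 3: d^3 = (5e-6)^3 = 1.25e-16 m^3
Step 4: b = 1.8e-5 * 346e-6 * 9.53e-12 / 1.25e-16
b = 4.75e-04 N*s/m


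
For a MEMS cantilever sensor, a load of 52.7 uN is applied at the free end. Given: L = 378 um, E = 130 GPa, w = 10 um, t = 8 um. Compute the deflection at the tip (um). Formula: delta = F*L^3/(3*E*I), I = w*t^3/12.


Step 1: Calculate the second moment of area.
I = w * t^3 / 12 = 10 * 8^3 / 12 = 426.6667 um^4
Step 2: Convert E to consistent units (1 GPa = 1000 uN/um^2).
E = 130 GPa = 130000 uN/um^2
Step 3: Calculate tip deflection.
delta = F * L^3 / (3 * E * I)
delta = 52.7 * 378^3 / (3 * 130000 * 426.6667)
delta = 17.1054 um


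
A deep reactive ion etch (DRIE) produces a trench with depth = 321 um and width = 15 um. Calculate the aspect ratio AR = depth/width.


Step 1: AR = depth / width
Step 2: AR = 321 / 15
AR = 21.4


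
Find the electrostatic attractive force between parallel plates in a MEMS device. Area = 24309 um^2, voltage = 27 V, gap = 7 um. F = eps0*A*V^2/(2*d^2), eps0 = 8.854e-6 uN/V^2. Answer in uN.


Step 1: Identify parameters.
eps0 = 8.854e-6 uN/V^2, A = 24309 um^2, V = 27 V, d = 7 um
Step 2: Compute V^2 = 27^2 = 729
Step 3: Compute d^2 = 7^2 = 49
Step 4: F = 0.5 * 8.854e-6 * 24309 * 729 / 49
F = 1.601 uN


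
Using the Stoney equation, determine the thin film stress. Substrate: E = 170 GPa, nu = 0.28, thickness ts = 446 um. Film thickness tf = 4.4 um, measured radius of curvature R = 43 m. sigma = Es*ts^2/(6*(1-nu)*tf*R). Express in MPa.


Step 1: Compute numerator: Es * ts^2 = 170 * 446^2 = 33815720 (GPa*um^2)
Step 2: Compute denominator (R in um): 6*(1-nu)*tf*R = 6*0.72*4.4*43e6 = 817344000.0 (um^2)
Step 3: sigma (GPa) = 33815720 / 817344000.0 = 4.1373e-02 GPa
Step 4: Convert to MPa (x1000): sigma = 41.4 MPa


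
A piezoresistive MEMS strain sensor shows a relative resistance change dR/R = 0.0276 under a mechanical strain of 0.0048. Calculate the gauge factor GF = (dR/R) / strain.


Step 1: Identify values.
dR/R = 0.0276, strain = 0.0048
Step 2: GF = (dR/R) / strain = 0.0276 / 0.0048
GF = 5.8


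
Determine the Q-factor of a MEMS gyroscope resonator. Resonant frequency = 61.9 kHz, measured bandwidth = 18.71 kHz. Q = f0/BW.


Step 1: Q = f0 / bandwidth
Step 2: Q = 61.9 / 18.71
Q = 3.3


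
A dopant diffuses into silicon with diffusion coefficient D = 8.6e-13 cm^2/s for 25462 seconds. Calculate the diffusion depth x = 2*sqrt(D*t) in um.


Step 1: Compute D*t = 8.6e-13 * 25462 = 2.189732e-08 cm^2
Step 2: sqrt(D*t) = 1.4798e-04 cm
Step 3: x = 2 * 1.4798e-04 cm = 2.9596e-04 cm
Step 4: Convert to um (1 cm = 1e4 um): x = 2.96 um


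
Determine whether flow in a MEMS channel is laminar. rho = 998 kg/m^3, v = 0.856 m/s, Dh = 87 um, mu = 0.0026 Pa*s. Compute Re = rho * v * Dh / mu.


Step 1: Convert Dh to meters: Dh = 87e-6 m
Step 2: Re = rho * v * Dh / mu
Re = 998 * 0.856 * 87e-6 / 0.0026
Re = 28.586
Since Re = 28.586 is below ~2300, the flow is laminar.


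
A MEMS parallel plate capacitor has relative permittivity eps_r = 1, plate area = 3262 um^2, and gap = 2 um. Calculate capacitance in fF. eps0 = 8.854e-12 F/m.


Step 1: Convert area to m^2: A = 3262e-12 m^2
Step 2: Convert gap to m: d = 2e-6 m
Step 3: C = eps0 * eps_r * A / d
C = 8.854e-12 * 1 * 3262e-12 / 2e-6
Step 4: Convert to fF (multiply by 1e15).
C = 14.44 fF


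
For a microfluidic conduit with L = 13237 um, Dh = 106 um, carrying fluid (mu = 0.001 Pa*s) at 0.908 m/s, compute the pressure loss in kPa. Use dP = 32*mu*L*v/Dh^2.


Step 1: Convert to SI: L = 13237e-6 m, Dh = 106e-6 m
Step 2: dP = 32 * 0.001 * 13237e-6 * 0.908 / (106e-6)^2
Step 3: dP = 34230.53 Pa
Step 4: Convert to kPa: dP = 34.23 kPa
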